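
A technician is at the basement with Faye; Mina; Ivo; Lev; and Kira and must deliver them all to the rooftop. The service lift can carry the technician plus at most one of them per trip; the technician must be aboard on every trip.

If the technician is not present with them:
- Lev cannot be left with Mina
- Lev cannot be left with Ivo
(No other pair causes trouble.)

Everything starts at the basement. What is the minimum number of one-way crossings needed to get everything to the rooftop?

11

Counting alone: the technician can take at most 1 across per trip to the rooftop, so moving all 5 needs at least 5 loaded trips out, with a return between consecutive ones — at least 9 crossings.
The safety rule pushes this higher. Following every safe sequence of crossings, the most of the 5 that can be at the rooftop as the service lift arrives there on crossing 9 is 4 — never all 5.
So no plan with fewer than 11 crossings exists, and this one achieves 11:
1. Technician goes to the rooftop with Lev.
2. Technician goes back to the basement alone.
3. Technician goes to the rooftop with Faye.
4. Technician goes back to the basement alone.
5. Technician goes to the rooftop with Mina.
6. Technician goes back to the basement with Lev.
7. Technician goes to the rooftop with Ivo.
8. Technician goes back to the basement alone.
9. Technician goes to the rooftop with Kira.
10. Technician goes back to the basement alone.
11. Technician goes to the rooftop with Lev.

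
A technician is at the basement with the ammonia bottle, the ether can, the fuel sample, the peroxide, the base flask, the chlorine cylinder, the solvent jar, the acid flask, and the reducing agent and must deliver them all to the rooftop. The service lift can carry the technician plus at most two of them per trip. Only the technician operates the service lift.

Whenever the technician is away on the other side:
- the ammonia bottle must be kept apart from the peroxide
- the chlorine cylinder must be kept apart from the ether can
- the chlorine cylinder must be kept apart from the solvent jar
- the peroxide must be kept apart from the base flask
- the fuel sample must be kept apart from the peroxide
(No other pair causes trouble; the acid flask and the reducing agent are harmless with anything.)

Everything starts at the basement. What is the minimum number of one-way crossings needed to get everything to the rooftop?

Counting alone: the technician can take at most 2 across per trip to the rooftop, so moving all 9 needs at least 5 loaded trips out, with a return between consecutive ones — at least 9 crossings.
The safety rule pushes this higher. Following every safe sequence of crossings, the most of the 9 that can be at the rooftop as the service lift arrives there on crossing 9 is 8 — never all 9.
So no plan with fewer than 11 crossings exists, and this one achieves 11:
1. Technician goes to the rooftop with the chlorine cylinder and the peroxide.  [the basement: the acid flask, the ammonia bottle, the base flask, the ether can, the fuel sample, the reducing agent, the solvent jar | the rooftop: the chlorine cylinder, the peroxide]
2. Technician goes back to the basement alone.  [the basement: the acid flask, the ammonia bottle, the base flask, the ether can, the fuel sample, the reducing agent, the solvent jar | the rooftop: the chlorine cylinder, the peroxide]
3. Technician goes to the rooftop with the ammonia bottle.  [the basement: the acid flask, the base flask, the ether can, the fuel sample, the reducing agent, the solvent jar | the rooftop: the ammonia bottle, the chlorine cylinder, the peroxide]
4. Technician goes back to the basement with the peroxide.  [the basement: the acid flask, the base flask, the ether can, the fuel sample, the peroxide, the reducing agent, the solvent jar | the rooftop: the ammonia bottle, the chlorine cylinder]
5. Technician goes to the rooftop with the base flask and the fuel sample.  [the basement: the acid flask, the ether can, the peroxide, the reducing agent, the solvent jar | the rooftop: the ammonia bottle, the base flask, the chlorine cylinder, the fuel sample]
6. Technician goes back to the basement alone.  [the basement: the acid flask, the ether can, the peroxide, the reducing agent, the solvent jar | the rooftop: the ammonia bottle, the base flask, the chlorine cylinder, the fuel sample]
7. Technician goes to the rooftop with the ether can and the solvent jar.  [the basement: the acid flask, the peroxide, the reducing agent | the rooftop: the ammonia bottle, the base flask, the chlorine cylinder, the ether can, the fuel sample, the solvent jar]
8. Technician goes back to the basement with the chlorine cylinder.  [the basement: the acid flask, the chlorine cylinder, the peroxide, the reducing agent | the rooftop: the ammonia bottle, the base flask, the ether can, the fuel sample, the solvent jar]
9. Technician goes to the rooftop with the acid flask and the reducing agent.  [the basement: the chlorine cylinder, the peroxide | the rooftop: the acid flask, the ammonia bottle, the base flask, the ether can, the fuel sample, the reducing agent, the solvent jar]
10. Technician goes back to the basement alone.  [the basement: the chlorine cylinder, the peroxide | the rooftop: the acid flask, the ammonia bottle, the base flask, the ether can, the fuel sample, the reducing agent, the solvent jar]
11. Technician goes to the rooftop with the chlorine cylinder and the peroxide.  [the basement: — | the rooftop: the acid flask, the ammonia bottle, the base flask, the chlorine cylinder, the ether can, the fuel sample, the peroxide, the reducing agent, the solvent jar]

11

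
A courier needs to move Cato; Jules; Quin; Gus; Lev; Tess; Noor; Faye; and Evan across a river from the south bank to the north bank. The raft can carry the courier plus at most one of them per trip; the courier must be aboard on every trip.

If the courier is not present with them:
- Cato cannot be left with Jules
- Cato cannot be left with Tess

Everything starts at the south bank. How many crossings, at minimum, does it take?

19

Counting alone: the courier can take at most 1 across per trip to the north bank, so moving all 9 needs at least 9 loaded trips out, with a return between consecutive ones — at least 17 crossings.
The safety rule pushes this higher. Following every safe sequence of crossings, the most of the 9 that can be at the north bank as the raft arrives there on crossing 17 is 8 — never all 9.
So no plan with fewer than 19 crossings exists, and this one achieves 19:
1. Courier goes to the north bank with Cato.  [the south bank: Evan, Faye, Gus, Jules, Lev, Noor, Quin, Tess | the north bank: Cato]
2. Courier goes back to the south bank alone.  [the south bank: Evan, Faye, Gus, Jules, Lev, Noor, Quin, Tess | the north bank: Cato]
3. Courier goes to the north bank with Jules.  [the south bank: Evan, Faye, Gus, Lev, Noor, Quin, Tess | the north bank: Cato, Jules]
4. Courier goes back to the south bank with Cato.  [the south bank: Cato, Evan, Faye, Gus, Lev, Noor, Quin, Tess | the north bank: Jules]
5. Courier goes to the north bank with Tess.  [the south bank: Cato, Evan, Faye, Gus, Lev, Noor, Quin | the north bank: Jules, Tess]
6. Courier goes back to the south bank alone.  [the south bank: Cato, Evan, Faye, Gus, Lev, Noor, Quin | the north bank: Jules, Tess]
7. Courier goes to the north bank with Quin.  [the south bank: Cato, Evan, Faye, Gus, Lev, Noor | the north bank: Jules, Quin, Tess]
8. Courier goes back to the south bank alone.  [the south bank: Cato, Evan, Faye, Gus, Lev, Noor | the north bank: Jules, Quin, Tess]
9. Courier goes to the north bank with Gus.  [the south bank: Cato, Evan, Faye, Lev, Noor | the north bank: Gus, Jules, Quin, Tess]
10. Courier goes back to the south bank alone.  [the south bank: Cato, Evan, Faye, Lev, Noor | the north bank: Gus, Jules, Quin, Tess]
11. Courier goes to the north bank with Lev.  [the south bank: Cato, Evan, Faye, Noor | the north bank: Gus, Jules, Lev, Quin, Tess]
12. Courier goes back to the south bank alone.  [the south bank: Cato, Evan, Faye, Noor | the north bank: Gus, Jules, Lev, Quin, Tess]
13. Courier goes to the north bank with Noor.  [the south bank: Cato, Evan, Faye | the north bank: Gus, Jules, Lev, Noor, Quin, Tess]
14. Courier goes back to the south bank alone.  [the south bank: Cato, Evan, Faye | the north bank: Gus, Jules, Lev, Noor, Quin, Tess]
15. Courier goes to the north bank with Faye.  [the south bank: Cato, Evan | the north bank: Faye, Gus, Jules, Lev, Noor, Quin, Tess]
16. Courier goes back to the south bank alone.  [the south bank: Cato, Evan | the north bank: Faye, Gus, Jules, Lev, Noor, Quin, Tess]
17. Courier goes to the north bank with Evan.  [the south bank: Cato | the north bank: Evan, Faye, Gus, Jules, Lev, Noor, Quin, Tess]
18. Courier goes back to the south bank alone.  [the south bank: Cato | the north bank: Evan, Faye, Gus, Jules, Lev, Noor, Quin, Tess]
19. Courier goes to the north bank with Cato.  [the south bank: — | the north bank: Cato, Evan, Faye, Gus, Jules, Lev, Noor, Quin, Tess]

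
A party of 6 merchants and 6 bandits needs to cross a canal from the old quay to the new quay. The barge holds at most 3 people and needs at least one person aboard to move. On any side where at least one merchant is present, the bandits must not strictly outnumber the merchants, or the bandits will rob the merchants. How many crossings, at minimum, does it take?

Following every safe sequence of crossings from the start, the most of the 12 that can be at the new quay as the barge arrives there on crossings 1, 3, 5 is 3, 5, 6 respectively; the best ever achieved is 6 of 12.
From crossing 7 on, no configuration arises that was not already reachable earlier: only 17 distinct safe configurations (who is on which side, and where the barge is) can ever be reached, none of them has everyone across, and every continuation just revisits them. They are: 0 merchants + 0 bandits across (barge back at the start); 0 merchants + 1 bandit across (barge there); 0 merchants + 1 bandit across (barge back at the start); 0 merchants + 2 bandits across (barge there); 0 merchants + 2 bandits across (barge back at the start); 0 merchants + 3 bandits across (barge there); 0 merchants + 3 bandits across (barge back at the start); 0 merchants + 4 bandits across (barge there); 0 merchants + 4 bandits across (barge back at the start); 0 merchants + 5 bandits across (barge there); 0 merchants + 5 bandits across (barge back at the start); 0 merchants + 6 bandits across (barge there); 1 merchant + 1 bandit across (barge there); 1 merchant + 1 bandit across (barge back at the start); 2 merchants + 2 bandits across (barge there); 2 merchants + 2 bandits across (barge back at the start); 3 merchants + 3 bandits across (barge there). So no valid plan exists.

impossible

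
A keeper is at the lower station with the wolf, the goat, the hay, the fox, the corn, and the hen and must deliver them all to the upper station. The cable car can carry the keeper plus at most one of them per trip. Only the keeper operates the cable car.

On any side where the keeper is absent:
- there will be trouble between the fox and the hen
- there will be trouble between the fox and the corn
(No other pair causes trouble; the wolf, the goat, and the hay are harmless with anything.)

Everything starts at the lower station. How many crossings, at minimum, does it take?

Counting alone: the keeper can take at most 1 across per trip to the upper station, so moving all 6 needs at least 6 loaded trips out, with a return between consecutive ones — at least 11 crossings.
The safety rule pushes this higher. Following every safe sequence of crossings, the most of the 6 that can be at the upper station as the cable car arrives there on crossing 11 is 5 — never all 6.
So no plan with fewer than 13 crossings exists, and this one achieves 13:
1. Keeper goes to the upper station with the fox.  [the lower station: the corn, the goat, the hay, the hen, the wolf | the upper station: the fox]
2. Keeper goes back to the lower station alone.  [the lower station: the corn, the goat, the hay, the hen, the wolf | the upper station: the fox]
3. Keeper goes to the upper station with the wolf.  [the lower station: the corn, the goat, the hay, the hen | the upper station: the fox, the wolf]
4. Keeper goes back to the lower station alone.  [the lower station: the corn, the goat, the hay, the hen | the upper station: the fox, the wolf]
5. Keeper goes to the upper station with the goat.  [the lower station: the corn, the hay, the hen | the upper station: the fox, the goat, the wolf]
6. Keeper goes back to the lower station alone.  [the lower station: the corn, the hay, the hen | the upper station: the fox, the goat, the wolf]
7. Keeper goes to the upper station with the hay.  [the lower station: the corn, the hen | the upper station: the fox, the goat, the hay, the wolf]
8. Keeper goes back to the lower station alone.  [the lower station: the corn, the hen | the upper station: the fox, the goat, the hay, the wolf]
9. Keeper goes to the upper station with the corn.  [the lower station: the hen | the upper station: the corn, the fox, the goat, the hay, the wolf]
10. Keeper goes back to the lower station with the fox.  [the lower station: the fox, the hen | the upper station: the corn, the goat, the hay, the wolf]
11. Keeper goes to the upper station with the hen.  [the lower station: the fox | the upper station: the corn, the goat, the hay, the hen, the wolf]
12. Keeper goes back to the lower station alone.  [the lower station: the fox | the upper station: the corn, the goat, the hay, the hen, the wolf]
13. Keeper goes to the upper station with the fox.  [the lower station: — | the upper station: the corn, the fox, the goat, the hay, the hen, the wolf]

13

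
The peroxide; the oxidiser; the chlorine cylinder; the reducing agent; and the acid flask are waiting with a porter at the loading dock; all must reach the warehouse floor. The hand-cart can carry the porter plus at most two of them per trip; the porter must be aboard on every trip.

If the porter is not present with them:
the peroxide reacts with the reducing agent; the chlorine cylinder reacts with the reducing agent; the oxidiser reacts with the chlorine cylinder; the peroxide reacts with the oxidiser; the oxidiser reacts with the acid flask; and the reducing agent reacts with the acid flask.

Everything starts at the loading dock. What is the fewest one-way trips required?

Counting alone: the porter can take at most 2 across per trip to the warehouse floor, so moving all 5 needs at least 3 loaded trips out, with a return between consecutive ones — at least 5 crossings.
The safety rule pushes this higher. Following every safe sequence of crossings, the most of the 5 that can be at the warehouse floor as the hand-cart arrives there on crossing 5 is 4 — never all 5.
So no plan with fewer than 7 crossings exists, and this one achieves 7:
1. Porter goes to the warehouse floor with the oxidiser and the reducing agent.  [the loading dock: the acid flask, the chlorine cylinder, the peroxide | the warehouse floor: the oxidiser, the reducing agent]
2. Porter goes back to the loading dock alone.  [the loading dock: the acid flask, the chlorine cylinder, the peroxide | the warehouse floor: the oxidiser, the reducing agent]
3. Porter goes to the warehouse floor with the peroxide.  [the loading dock: the acid flask, the chlorine cylinder | the warehouse floor: the oxidiser, the peroxide, the reducing agent]
4. Porter goes back to the loading dock with the oxidiser and the reducing agent.  [the loading dock: the acid flask, the chlorine cylinder, the oxidiser, the reducing agent | the warehouse floor: the peroxide]
5. Porter goes to the warehouse floor with the acid flask and the chlorine cylinder.  [the loading dock: the oxidiser, the reducing agent | the warehouse floor: the acid flask, the chlorine cylinder, the peroxide]
6. Porter goes back to the loading dock alone.  [the loading dock: the oxidiser, the reducing agent | the warehouse floor: the acid flask, the chlorine cylinder, the peroxide]
7. Porter goes to the warehouse floor with the oxidiser and the reducing agent.  [the loading dock: — | the warehouse floor: the acid flask, the chlorine cylinder, the oxidiser, the peroxide, the reducing agent]

7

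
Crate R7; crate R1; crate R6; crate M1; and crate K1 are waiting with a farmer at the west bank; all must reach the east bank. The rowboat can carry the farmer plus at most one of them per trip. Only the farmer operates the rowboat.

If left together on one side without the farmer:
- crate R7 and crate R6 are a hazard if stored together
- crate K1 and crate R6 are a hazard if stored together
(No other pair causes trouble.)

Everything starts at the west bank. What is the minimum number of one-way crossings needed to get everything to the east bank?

11

Counting alone: the farmer can take at most 1 across per trip to the east bank, so moving all 5 needs at least 5 loaded trips out, with a return between consecutive ones — at least 9 crossings.
The safety rule pushes this higher. Following every safe sequence of crossings, the most of the 5 that can be at the east bank as the rowboat arrives there on crossing 9 is 4 — never all 5.
So no plan with fewer than 11 crossings exists, and this one achieves 11:
1. Farmer goes to the east bank with crate R6.
2. Farmer goes back to the west bank alone.
3. Farmer goes to the east bank with crate R7.
4. Farmer goes back to the west bank with crate R6.
5. Farmer goes to the east bank with crate K1.
6. Farmer goes back to the west bank alone.
7. Farmer goes to the east bank with crate R1.
8. Farmer goes back to the west bank alone.
9. Farmer goes to the east bank with crate M1.
10. Farmer goes back to the west bank alone.
11. Farmer goes to the east bank with crate R6.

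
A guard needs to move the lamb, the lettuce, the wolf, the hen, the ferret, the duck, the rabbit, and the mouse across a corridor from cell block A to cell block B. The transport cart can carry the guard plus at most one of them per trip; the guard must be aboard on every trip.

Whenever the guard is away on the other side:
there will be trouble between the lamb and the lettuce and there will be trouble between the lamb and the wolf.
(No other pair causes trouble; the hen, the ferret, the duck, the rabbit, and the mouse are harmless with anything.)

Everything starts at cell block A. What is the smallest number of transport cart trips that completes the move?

17

Counting alone: the guard can take at most 1 across per trip to cell block B, so moving all 8 needs at least 8 loaded trips out, with a return between consecutive ones — at least 15 crossings.
The safety rule pushes this higher. Following every safe sequence of crossings, the most of the 8 that can be at cell block B as the transport cart arrives there on crossing 15 is 7 — never all 8.
So no plan with fewer than 17 crossings exists, and this one achieves 17:
1. Guard goes to cell block B with the lamb.  [cell block A: the duck, the ferret, the hen, the lettuce, the mouse, the rabbit, the wolf | cell block B: the lamb]
2. Guard goes back to cell block A alone.  [cell block A: the duck, the ferret, the hen, the lettuce, the mouse, the rabbit, the wolf | cell block B: the lamb]
3. Guard goes to cell block B with the lettuce.  [cell block A: the duck, the ferret, the hen, the mouse, the rabbit, the wolf | cell block B: the lamb, the lettuce]
4. Guard goes back to cell block A with the lamb.  [cell block A: the duck, the ferret, the hen, the lamb, the mouse, the rabbit, the wolf | cell block B: the lettuce]
5. Guard goes to cell block B with the wolf.  [cell block A: the duck, the ferret, the hen, the lamb, the mouse, the rabbit | cell block B: the lettuce, the wolf]
6. Guard goes back to cell block A alone.  [cell block A: the duck, the ferret, the hen, the lamb, the mouse, the rabbit | cell block B: the lettuce, the wolf]
7. Guard goes to cell block B with the hen.  [cell block A: the duck, the ferret, the lamb, the mouse, the rabbit | cell block B: the hen, the lettuce, the wolf]
8. Guard goes back to cell block A alone.  [cell block A: the duck, the ferret, the lamb, the mouse, the rabbit | cell block B: the hen, the lettuce, the wolf]
9. Guard goes to cell block B with the ferret.  [cell block A: the duck, the lamb, the mouse, the rabbit | cell block B: the ferret, the hen, the lettuce, the wolf]
10. Guard goes back to cell block A alone.  [cell block A: the duck, the lamb, the mouse, the rabbit | cell block B: the ferret, the hen, the lettuce, the wolf]
11. Guard goes to cell block B with the duck.  [cell block A: the lamb, the mouse, the rabbit | cell block B: the duck, the ferret, the hen, the lettuce, the wolf]
12. Guard goes back to cell block A alone.  [cell block A: the lamb, the mouse, the rabbit | cell block B: the duck, the ferret, the hen, the lettuce, the wolf]
13. Guard goes to cell block B with the rabbit.  [cell block A: the lamb, the mouse | cell block B: the duck, the ferret, the hen, the lettuce, the rabbit, the wolf]
14. Guard goes back to cell block A alone.  [cell block A: the lamb, the mouse | cell block B: the duck, the ferret, the hen, the lettuce, the rabbit, the wolf]
15. Guard goes to cell block B with the mouse.  [cell block A: the lamb | cell block B: the duck, the ferret, the hen, the lettuce, the mouse, the rabbit, the wolf]
16. Guard goes back to cell block A alone.  [cell block A: the lamb | cell block B: the duck, the ferret, the hen, the lettuce, the mouse, the rabbit, the wolf]
17. Guard goes to cell block B with the lamb.  [cell block A: — | cell block B: the duck, the ferret, the hen, the lamb, the lettuce, the mouse, the rabbit, the wolf]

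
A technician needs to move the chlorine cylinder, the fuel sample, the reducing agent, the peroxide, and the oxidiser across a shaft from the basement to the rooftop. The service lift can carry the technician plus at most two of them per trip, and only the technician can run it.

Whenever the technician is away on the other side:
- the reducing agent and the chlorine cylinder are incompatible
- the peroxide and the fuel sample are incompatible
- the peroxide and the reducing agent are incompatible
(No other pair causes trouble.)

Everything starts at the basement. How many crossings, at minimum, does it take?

5

Counting alone: the technician can take at most 2 across per trip to the rooftop, so moving all 5 needs at least 3 loaded trips out, with a return between consecutive ones — at least 5 crossings.
The plan below uses exactly 5 crossings, so it is optimal:
1. Technician goes to the rooftop with the chlorine cylinder and the peroxide.
2. Technician goes back to the basement alone.
3. Technician goes to the rooftop with the oxidiser.
4. Technician goes back to the basement alone.
5. Technician goes to the rooftop with the fuel sample and the reducing agent.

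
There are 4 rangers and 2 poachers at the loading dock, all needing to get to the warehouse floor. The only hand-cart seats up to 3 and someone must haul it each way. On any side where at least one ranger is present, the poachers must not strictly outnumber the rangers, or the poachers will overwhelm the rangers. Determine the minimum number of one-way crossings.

Counting alone: each trip to the warehouse floor takes at most 3 across and each return brings at least 1 back, so after t trips out (and t−1 returns) at most 3t − (t−1) of the 6 are across; that first reaches 6 at t = 3, so at least 5 crossings are needed.
The plan below uses exactly 5 crossings, so it is optimal:
1. 2 poachers → the warehouse floor.  (the loading dock: 4R 0P; the warehouse floor: 0R 2P)
2. 1 poacher ← the loading dock.  (the loading dock: 4R 1P; the warehouse floor: 0R 1P)
3. 2 rangers and 1 poacher → the warehouse floor.  (the loading dock: 2R 0P; the warehouse floor: 2R 2P)
4. 1 poacher ← the loading dock.  (the loading dock: 2R 1P; the warehouse floor: 2R 1P)
5. 2 rangers and 1 poacher → the warehouse floor.  (the loading dock: 0R 0P; the warehouse floor: 4R 2P)

5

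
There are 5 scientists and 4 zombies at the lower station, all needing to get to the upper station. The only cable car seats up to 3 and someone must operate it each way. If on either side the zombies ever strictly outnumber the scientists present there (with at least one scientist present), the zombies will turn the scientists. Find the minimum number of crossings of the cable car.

Counting alone: each trip to the upper station takes at most 3 across and each return brings at least 1 back, so after t trips out (and t−1 returns) at most 3t − (t−1) of the 9 are across; that first reaches 9 at t = 4, so at least 7 crossings are needed.
The plan below uses exactly 7 crossings, so it is optimal:
1. 3 zombies → the upper station.  (the lower station: 5S 1Z; the upper station: 0S 3Z)
2. 1 zombie ← the lower station.  (the lower station: 5S 2Z; the upper station: 0S 2Z)
3. 3 scientists → the upper station.  (the lower station: 2S 2Z; the upper station: 3S 2Z)
4. 1 scientist ← the lower station.  (the lower station: 3S 2Z; the upper station: 2S 2Z)
5. 2 scientists and 1 zombie → the upper station.  (the lower station: 1S 1Z; the upper station: 4S 3Z)
6. 1 scientist ← the lower station.  (the lower station: 2S 1Z; the upper station: 3S 3Z)
7. 2 scientists and 1 zombie → the upper station.  (the lower station: 0S 0Z; the upper station: 5S 4Z)

7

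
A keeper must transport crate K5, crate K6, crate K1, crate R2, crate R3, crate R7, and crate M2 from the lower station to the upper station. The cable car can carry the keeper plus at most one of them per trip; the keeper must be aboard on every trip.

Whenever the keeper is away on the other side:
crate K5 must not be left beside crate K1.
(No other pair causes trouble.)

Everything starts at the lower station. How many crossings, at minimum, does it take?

13

Counting alone: the keeper can take at most 1 across per trip to the upper station, so moving all 7 needs at least 7 loaded trips out, with a return between consecutive ones — at least 13 crossings.
The plan below uses exactly 13 crossings, so it is optimal:
1. Keeper goes to the upper station with crate K5.
2. Keeper goes back to the lower station alone.
3. Keeper goes to the upper station with crate K6.
4. Keeper goes back to the lower station alone.
5. Keeper goes to the upper station with crate R2.
6. Keeper goes back to the lower station alone.
7. Keeper goes to the upper station with crate R3.
8. Keeper goes back to the lower station alone.
9. Keeper goes to the upper station with crate R7.
10. Keeper goes back to the lower station alone.
11. Keeper goes to the upper station with crate M2.
12. Keeper goes back to the lower station alone.
13. Keeper goes to the upper station with crate K1.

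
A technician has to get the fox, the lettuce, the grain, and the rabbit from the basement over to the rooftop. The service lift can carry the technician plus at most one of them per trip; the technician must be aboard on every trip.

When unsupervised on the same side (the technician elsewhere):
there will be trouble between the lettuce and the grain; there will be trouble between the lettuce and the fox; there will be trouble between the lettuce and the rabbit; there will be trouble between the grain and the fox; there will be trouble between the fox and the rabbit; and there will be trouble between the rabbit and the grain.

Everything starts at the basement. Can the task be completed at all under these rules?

Whatever the first load, the items left behind include a forbidden pair without the technician. No opening move is safe, so no plan exists.

No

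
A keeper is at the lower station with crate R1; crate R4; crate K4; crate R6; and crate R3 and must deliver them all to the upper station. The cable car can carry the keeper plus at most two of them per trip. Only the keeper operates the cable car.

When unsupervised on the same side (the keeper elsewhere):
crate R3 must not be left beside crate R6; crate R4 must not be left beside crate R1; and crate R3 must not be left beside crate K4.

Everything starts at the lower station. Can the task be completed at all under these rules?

Yes

1. Keeper goes to the upper station with crate R1 and crate R3.
2. Keeper goes back to the lower station alone.
3. Keeper goes to the upper station with crate K4 and crate R6.
4. Keeper goes back to the lower station with crate R3.
5. Keeper goes to the upper station with crate R3 and crate R4.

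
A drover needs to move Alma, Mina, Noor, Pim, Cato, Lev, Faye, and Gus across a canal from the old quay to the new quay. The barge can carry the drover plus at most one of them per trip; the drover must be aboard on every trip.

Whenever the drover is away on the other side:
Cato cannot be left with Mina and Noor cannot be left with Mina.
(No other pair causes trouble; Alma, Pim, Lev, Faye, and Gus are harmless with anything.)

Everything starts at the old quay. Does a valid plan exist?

Yes

1. Drover goes to the new quay with Mina.
2. Drover goes back to the old quay alone.
3. Drover goes to the new quay with Alma.
4. Drover goes back to the old quay alone.
5. Drover goes to the new quay with Noor.
6. Drover goes back to the old quay with Mina.
7. Drover goes to the new quay with Cato.
8. Drover goes back to the old quay alone.
9. Drover goes to the new quay with Pim.
10. Drover goes back to the old quay alone.
11. Drover goes to the new quay with Lev.
12. Drover goes back to the old quay alone.
13. Drover goes to the new quay with Faye.
14. Drover goes back to the old quay alone.
15. Drover goes to the new quay with Gus.
16. Drover goes back to the old quay alone.
17. Drover goes to the new quay with Mina.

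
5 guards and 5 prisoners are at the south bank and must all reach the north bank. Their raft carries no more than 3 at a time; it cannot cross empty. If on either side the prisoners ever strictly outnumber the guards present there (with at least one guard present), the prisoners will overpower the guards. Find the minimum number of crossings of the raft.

11

Counting alone: each trip to the north bank takes at most 3 across and each return brings at least 1 back, so after t trips out (and t−1 returns) at most 3t − (t−1) of the 10 are across; that first reaches 10 at t = 5, so at least 9 crossings are needed.
The safety rule pushes this higher. Following every safe sequence of crossings, the most of the 10 that can be at the north bank as the raft arrives there on crossing 9 is 9 — never all 10.
So no plan with fewer than 11 crossings exists, and this one achieves 11:
1. 2 prisoners → the north bank.  (the south bank: 5G 3P; the north bank: 0G 2P)
2. 1 prisoner ← the south bank.  (the south bank: 5G 4P; the north bank: 0G 1P)
3. 3 prisoners → the north bank.  (the south bank: 5G 1P; the north bank: 0G 4P)
4. 1 prisoner ← the south bank.  (the south bank: 5G 2P; the north bank: 0G 3P)
5. 3 guards → the north bank.  (the south bank: 2G 2P; the north bank: 3G 3P)
6. 1 guard and 1 prisoner ← the south bank.  (the south bank: 3G 3P; the north bank: 2G 2P)
7. 3 guards → the north bank.  (the south bank: 0G 3P; the north bank: 5G 2P)
8. 1 prisoner ← the south bank.  (the south bank: 0G 4P; the north bank: 5G 1P)
9. 2 prisoners → the north bank.  (the south bank: 0G 2P; the north bank: 5G 3P)
10. 1 prisoner ← the south bank.  (the south bank: 0G 3P; the north bank: 5G 2P)
11. 3 prisoners → the north bank.  (the south bank: 0G 0P; the north bank: 5G 5P)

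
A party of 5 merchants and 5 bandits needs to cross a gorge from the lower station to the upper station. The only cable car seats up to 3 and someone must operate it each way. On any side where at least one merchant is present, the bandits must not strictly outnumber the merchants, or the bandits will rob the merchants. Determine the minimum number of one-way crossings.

11

Counting alone: each trip to the upper station takes at most 3 across and each return brings at least 1 back, so after t trips out (and t−1 returns) at most 3t − (t−1) of the 10 are across; that first reaches 10 at t = 5, so at least 9 crossings are needed.
The safety rule pushes this higher. Following every safe sequence of crossings, the most of the 10 that can be at the upper station as the cable car arrives there on crossing 9 is 9 — never all 10.
So no plan with fewer than 11 crossings exists, and this one achieves 11:
1. 2 bandits → the upper station.  (the lower station: 5M 3B; the upper station: 0M 2B)
2. 1 bandit ← the lower station.  (the lower station: 5M 4B; the upper station: 0M 1B)
3. 3 bandits → the upper station.  (the lower station: 5M 1B; the upper station: 0M 4B)
4. 1 bandit ← the lower station.  (the lower station: 5M 2B; the upper station: 0M 3B)
5. 3 merchants → the upper station.  (the lower station: 2M 2B; the upper station: 3M 3B)
6. 1 merchant and 1 bandit ← the lower station.  (the lower station: 3M 3B; the upper station: 2M 2B)
7. 3 merchants → the upper station.  (the lower station: 0M 3B; the upper station: 5M 2B)
8. 1 bandit ← the lower station.  (the lower station: 0M 4B; the upper station: 5M 1B)
9. 2 bandits → the upper station.  (the lower station: 0M 2B; the upper station: 5M 3B)
10. 1 bandit ← the lower station.  (the lower station: 0M 3B; the upper station: 5M 2B)
11. 3 bandits → the upper station.  (the lower station: 0M 0B; the upper station: 5M 5B)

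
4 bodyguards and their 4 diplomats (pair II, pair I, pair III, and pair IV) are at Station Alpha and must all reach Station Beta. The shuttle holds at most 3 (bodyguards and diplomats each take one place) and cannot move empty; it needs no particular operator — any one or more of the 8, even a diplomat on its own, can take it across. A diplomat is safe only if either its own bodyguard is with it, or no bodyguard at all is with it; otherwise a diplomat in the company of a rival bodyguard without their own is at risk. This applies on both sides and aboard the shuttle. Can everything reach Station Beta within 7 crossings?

No

Counting alone: each trip to Station Beta takes at most 3 across and each return brings at least 1 back, so after t trips out (and t−1 returns) at most 3t − (t−1) of the 8 are across; that first reaches 8 at t = 4, so at least 7 crossings are needed.
The safety rule pushes this higher. Following every safe sequence of crossings, the most of the 8 that can be at Station Beta as the shuttle arrives there on crossing 7 is 7 — never all 8.
So the move cannot be finished within 7 crossings. (The shortest complete plan takes 9:)
1. bodyguard II and diplomat II cross → Station Beta.
2. bodyguard II crosses ← Station Alpha.
3. bodyguard I, bodyguard II, and diplomat I cross → Station Beta.
4. bodyguard II and diplomat II cross ← Station Alpha.
5. bodyguard II, bodyguard III, and bodyguard IV cross → Station Beta.
6. diplomat I crosses ← Station Alpha.
7. diplomat I and diplomat II cross → Station Beta.
8. diplomat II crosses ← Station Alpha.
9. diplomat II, diplomat III, and diplomat IV cross → Station Beta.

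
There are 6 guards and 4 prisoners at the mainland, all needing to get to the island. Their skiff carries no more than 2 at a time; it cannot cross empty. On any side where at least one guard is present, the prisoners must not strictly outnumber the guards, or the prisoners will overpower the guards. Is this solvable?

Yes

1. 2 prisoners → the island.  (the mainland: 6G 2P; the island: 0G 2P)
2. 1 prisoner ← the mainland.  (the mainland: 6G 3P; the island: 0G 1P)
3. 2 prisoners → the island.  (the mainland: 6G 1P; the island: 0G 3P)
4. 1 prisoner ← the mainland.  (the mainland: 6G 2P; the island: 0G 2P)
5. 2 guards → the island.  (the mainland: 4G 2P; the island: 2G 2P)
6. 1 prisoner ← the mainland.  (the mainland: 4G 3P; the island: 2G 1P)
7. 1 guard and 1 prisoner → the island.  (the mainland: 3G 2P; the island: 3G 2P)
8. 1 prisoner ← the mainland.  (the mainland: 3G 3P; the island: 3G 1P)
9. 2 prisoners → the island.  (the mainland: 3G 1P; the island: 3G 3P)
10. 1 prisoner ← the mainland.  (the mainland: 3G 2P; the island: 3G 2P)
11. 1 guard and 1 prisoner → the island.  (the mainland: 2G 1P; the island: 4G 3P)
12. 1 prisoner ← the mainland.  (the mainland: 2G 2P; the island: 4G 2P)
13. 2 prisoners → the island.  (the mainland: 2G 0P; the island: 4G 4P)
14. 1 prisoner ← the mainland.  (the mainland: 2G 1P; the island: 4G 3P)
15. 1 guard and 1 prisoner → the island.  (the mainland: 1G 0P; the island: 5G 4P)
16. 1 prisoner ← the mainland.  (the mainland: 1G 1P; the island: 5G 3P)
17. 1 guard and 1 prisoner → the island.  (the mainland: 0G 0P; the island: 6G 4P)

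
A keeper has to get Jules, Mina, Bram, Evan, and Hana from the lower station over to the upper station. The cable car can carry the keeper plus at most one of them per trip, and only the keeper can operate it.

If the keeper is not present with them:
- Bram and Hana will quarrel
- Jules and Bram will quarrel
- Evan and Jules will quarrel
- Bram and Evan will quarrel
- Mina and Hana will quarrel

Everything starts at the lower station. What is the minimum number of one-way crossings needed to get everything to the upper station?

Whatever the first load, the items left behind include a forbidden pair without the keeper. No opening move is safe, so no plan exists.

impossible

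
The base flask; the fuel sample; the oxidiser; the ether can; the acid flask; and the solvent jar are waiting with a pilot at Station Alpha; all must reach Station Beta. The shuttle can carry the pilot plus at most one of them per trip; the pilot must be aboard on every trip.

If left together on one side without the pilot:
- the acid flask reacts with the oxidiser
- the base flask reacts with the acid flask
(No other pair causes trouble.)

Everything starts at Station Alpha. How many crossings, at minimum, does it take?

Counting alone: the pilot can take at most 1 across per trip to Station Beta, so moving all 6 needs at least 6 loaded trips out, with a return between consecutive ones — at least 11 crossings.
The safety rule pushes this higher. Following every safe sequence of crossings, the most of the 6 that can be at Station Beta as the shuttle arrives there on crossing 11 is 5 — never all 6.
So no plan with fewer than 13 crossings exists, and this one achieves 13:
1. Pilot goes to Station Beta with the acid flask.  [Station Alpha: the base flask, the ether can, the fuel sample, the oxidiser, the solvent jar | Station Beta: the acid flask]
2. Pilot goes back to Station Alpha alone.  [Station Alpha: the base flask, the ether can, the fuel sample, the oxidiser, the solvent jar | Station Beta: the acid flask]
3. Pilot goes to Station Beta with the base flask.  [Station Alpha: the ether can, the fuel sample, the oxidiser, the solvent jar | Station Beta: the acid flask, the base flask]
4. Pilot goes back to Station Alpha with the acid flask.  [Station Alpha: the acid flask, the ether can, the fuel sample, the oxidiser, the solvent jar | Station Beta: the base flask]
5. Pilot goes to Station Beta with the oxidiser.  [Station Alpha: the acid flask, the ether can, the fuel sample, the solvent jar | Station Beta: the base flask, the oxidiser]
6. Pilot goes back to Station Alpha alone.  [Station Alpha: the acid flask, the ether can, the fuel sample, the solvent jar | Station Beta: the base flask, the oxidiser]
7. Pilot goes to Station Beta with the fuel sample.  [Station Alpha: the acid flask, the ether can, the solvent jar | Station Beta: the base flask, the fuel sample, the oxidiser]
8. Pilot goes back to Station Alpha alone.  [Station Alpha: the acid flask, the ether can, the solvent jar | Station Beta: the base flask, the fuel sample, the oxidiser]
9. Pilot goes to Station Beta with the ether can.  [Station Alpha: the acid flask, the solvent jar | Station Beta: the base flask, the ether can, the fuel sample, the oxidiser]
10. Pilot goes back to Station Alpha alone.  [Station Alpha: the acid flask, the solvent jar | Station Beta: the base flask, the ether can, the fuel sample, the oxidiser]
11. Pilot goes to Station Beta with the solvent jar.  [Station Alpha: the acid flask | Station Beta: the base flask, the ether can, the fuel sample, the oxidiser, the solvent jar]
12. Pilot goes back to Station Alpha alone.  [Station Alpha: the acid flask | Station Beta: the base flask, the ether can, the fuel sample, the oxidiser, the solvent jar]
13. Pilot goes to Station Beta with the acid flask.  [Station Alpha: — | Station Beta: the acid flask, the base flask, the ether can, the fuel sample, the oxidiser, the solvent jar]

13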